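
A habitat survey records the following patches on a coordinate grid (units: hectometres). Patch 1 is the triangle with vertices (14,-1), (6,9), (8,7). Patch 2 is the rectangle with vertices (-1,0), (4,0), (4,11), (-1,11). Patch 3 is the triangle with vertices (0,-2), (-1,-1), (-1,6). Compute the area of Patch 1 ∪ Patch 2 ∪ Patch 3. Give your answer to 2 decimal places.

By inclusion–exclusion:
Individual areas: |Patch 1| = 2, |Patch 2| = 55, |Patch 3| = 3.5.
|Patch 1∩Patch 2| = 0.
|Patch 1∩Patch 3| = 0.
|Patch 2∩Patch 3| = 2.25.
|Patch 1∩Patch 2∩Patch 3| = 0.
|Patch 1 ∪ Patch 2 ∪ Patch 3| = 60.5 − 2.25 + 0 = 58.25.

58.25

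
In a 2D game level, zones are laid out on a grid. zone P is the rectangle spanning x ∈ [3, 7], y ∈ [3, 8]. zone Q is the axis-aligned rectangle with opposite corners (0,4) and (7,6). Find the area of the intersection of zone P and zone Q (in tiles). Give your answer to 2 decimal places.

|zone P∩zone Q|: x∈[3,7], y∈[4,6] → 4·2 = 8.

8.00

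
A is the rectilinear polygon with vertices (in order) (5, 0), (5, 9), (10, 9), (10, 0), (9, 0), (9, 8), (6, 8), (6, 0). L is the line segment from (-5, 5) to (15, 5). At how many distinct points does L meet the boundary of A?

4

The segment meets the boundary at (10,5), (9,5), (6,5), (5,5).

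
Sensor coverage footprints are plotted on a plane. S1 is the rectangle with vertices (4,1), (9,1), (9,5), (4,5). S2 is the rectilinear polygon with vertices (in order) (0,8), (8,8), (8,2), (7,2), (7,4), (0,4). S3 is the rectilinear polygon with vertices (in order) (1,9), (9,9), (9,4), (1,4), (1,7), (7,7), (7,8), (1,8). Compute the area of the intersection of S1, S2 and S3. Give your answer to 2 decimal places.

The intersection is the polygon with vertices (8,5), (8,4), (7,4), (4,4), (4,5).
By the shoelace formula its area is 4.00.

4.00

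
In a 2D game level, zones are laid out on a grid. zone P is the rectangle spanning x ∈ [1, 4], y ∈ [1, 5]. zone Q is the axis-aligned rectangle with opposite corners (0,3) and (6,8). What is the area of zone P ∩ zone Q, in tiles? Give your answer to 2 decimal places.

6.00

|zone P∩zone Q|: x∈[1,4], y∈[3,5] → 3·2 = 6.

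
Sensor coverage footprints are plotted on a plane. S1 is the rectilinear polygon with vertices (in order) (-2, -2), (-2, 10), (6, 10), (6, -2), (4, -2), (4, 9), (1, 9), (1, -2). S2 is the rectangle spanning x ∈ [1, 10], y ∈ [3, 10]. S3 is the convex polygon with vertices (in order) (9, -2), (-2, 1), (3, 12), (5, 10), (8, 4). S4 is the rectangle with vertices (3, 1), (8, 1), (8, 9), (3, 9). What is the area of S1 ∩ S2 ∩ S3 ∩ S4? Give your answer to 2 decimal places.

11.75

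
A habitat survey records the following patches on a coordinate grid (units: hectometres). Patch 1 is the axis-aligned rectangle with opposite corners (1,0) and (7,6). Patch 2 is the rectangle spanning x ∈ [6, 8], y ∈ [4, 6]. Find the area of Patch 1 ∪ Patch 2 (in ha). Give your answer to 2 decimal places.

38.00

By inclusion–exclusion:
Individual areas: |Patch 1| = 36, |Patch 2| = 4.
|Patch 1∩Patch 2|: x∈[6,7], y∈[4,6] → 1·2 = 2.
|Patch 1 ∪ Patch 2| = 40 − 2 = 38.00.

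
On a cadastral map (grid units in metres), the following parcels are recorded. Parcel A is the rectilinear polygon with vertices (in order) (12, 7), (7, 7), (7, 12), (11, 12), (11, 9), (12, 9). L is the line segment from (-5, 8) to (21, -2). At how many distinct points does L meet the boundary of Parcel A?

The segment lies entirely outside Parcel A and never meets its boundary.

0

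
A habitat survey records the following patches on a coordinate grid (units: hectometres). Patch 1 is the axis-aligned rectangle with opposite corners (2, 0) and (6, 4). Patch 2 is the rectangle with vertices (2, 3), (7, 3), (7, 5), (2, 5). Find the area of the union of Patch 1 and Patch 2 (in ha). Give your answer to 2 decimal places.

By inclusion–exclusion:
Individual areas: |Patch 1| = 16, |Patch 2| = 10.
|Patch 1∩Patch 2|: x∈[2,6], y∈[3,4] → 4·1 = 4.
|Patch 1 ∪ Patch 2| = 26 − 4 = 22.00.

22.00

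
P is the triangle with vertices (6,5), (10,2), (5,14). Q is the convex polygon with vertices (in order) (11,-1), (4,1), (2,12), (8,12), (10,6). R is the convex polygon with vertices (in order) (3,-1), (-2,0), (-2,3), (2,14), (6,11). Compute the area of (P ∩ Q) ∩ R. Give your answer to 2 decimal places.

0.80

The region (P ∩ Q) ∩ R is the polygon with vertices (5.273,11.546), (6,11), (5.538,9.154).
By the shoelace formula its area is 0.80.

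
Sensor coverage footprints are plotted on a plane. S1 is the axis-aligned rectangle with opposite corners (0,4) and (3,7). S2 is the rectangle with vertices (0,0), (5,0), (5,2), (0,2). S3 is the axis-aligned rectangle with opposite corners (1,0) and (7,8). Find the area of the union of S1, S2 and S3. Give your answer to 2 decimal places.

53.00

By inclusion–exclusion:
Individual areas: |S1| = 9, |S2| = 10, |S3| = 48.
|S1∩S2| = 0 (no overlap).
|S1∩S3|: x∈[1,3], y∈[4,7] → 2·3 = 6.
|S2∩S3|: x∈[1,5], y∈[0,2] → 4·2 = 8.
|S1∩S2∩S3| = 0.
|S1 ∪ S2 ∪ S3| = 67 − 14 + 0 = 53.00.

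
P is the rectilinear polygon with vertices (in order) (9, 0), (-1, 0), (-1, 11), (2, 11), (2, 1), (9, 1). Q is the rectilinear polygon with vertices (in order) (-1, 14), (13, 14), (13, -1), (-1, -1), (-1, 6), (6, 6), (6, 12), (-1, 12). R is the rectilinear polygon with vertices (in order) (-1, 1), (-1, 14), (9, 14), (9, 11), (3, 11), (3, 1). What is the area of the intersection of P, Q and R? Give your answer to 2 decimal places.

15.00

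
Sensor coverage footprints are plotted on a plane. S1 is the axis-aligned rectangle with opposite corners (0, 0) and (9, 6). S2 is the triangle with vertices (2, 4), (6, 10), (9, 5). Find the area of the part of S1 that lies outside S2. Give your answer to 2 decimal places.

45.13

|S1| = 54, |S1∩S2| = 8.8667.
|S1 ∖ S2| = |S1| − |S1∩S2| = 54 − 8.8667 = 45.13.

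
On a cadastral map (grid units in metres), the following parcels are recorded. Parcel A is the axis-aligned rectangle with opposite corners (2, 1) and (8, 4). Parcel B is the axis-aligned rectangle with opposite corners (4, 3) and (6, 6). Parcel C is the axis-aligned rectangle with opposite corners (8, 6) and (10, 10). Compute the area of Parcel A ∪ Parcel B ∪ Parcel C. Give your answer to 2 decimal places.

30.00

By inclusion–exclusion:
Individual areas: |Parcel A| = 18, |Parcel B| = 6, |Parcel C| = 8.
|Parcel A∩Parcel B|: x∈[4,6], y∈[3,4] → 2·1 = 2.
|Parcel A∩Parcel C| = 0 (no overlap).
|Parcel B∩Parcel C| = 0 (no overlap).
|Parcel A∩Parcel B∩Parcel C| = 0.
|Parcel A ∪ Parcel B ∪ Parcel C| = 32 − 2 + 0 = 30.00.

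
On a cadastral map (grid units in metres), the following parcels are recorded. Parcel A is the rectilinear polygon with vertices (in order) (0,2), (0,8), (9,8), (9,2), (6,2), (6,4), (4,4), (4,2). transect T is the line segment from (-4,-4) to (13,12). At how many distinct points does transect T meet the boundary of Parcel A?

The segment meets the boundary at (8.75,8), (4,3.529), (2.375,2), (4.5,4).

4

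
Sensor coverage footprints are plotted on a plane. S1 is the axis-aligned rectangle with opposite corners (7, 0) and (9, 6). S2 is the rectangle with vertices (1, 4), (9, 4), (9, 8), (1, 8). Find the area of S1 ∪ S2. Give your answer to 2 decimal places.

40.00

By inclusion–exclusion:
Individual areas: |S1| = 12, |S2| = 32.
|S1∩S2|: x∈[7,9], y∈[4,6] → 2·2 = 4.
|S1 ∪ S2| = 44 − 4 = 40.00.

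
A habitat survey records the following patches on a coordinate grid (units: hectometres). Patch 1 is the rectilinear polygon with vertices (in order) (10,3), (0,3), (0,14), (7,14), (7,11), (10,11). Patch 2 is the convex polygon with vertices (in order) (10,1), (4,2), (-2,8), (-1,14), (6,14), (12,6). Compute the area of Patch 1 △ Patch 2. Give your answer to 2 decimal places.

|Patch 1| = 101, |Patch 2| = 123, |Patch 1∩Patch 2| = 93.7917.
|Patch 1 △ Patch 2| = |Patch 1| + |Patch 2| − 2·|Patch 1∩Patch 2| = 101 + 123 − 187.5833 = 36.42.

36.42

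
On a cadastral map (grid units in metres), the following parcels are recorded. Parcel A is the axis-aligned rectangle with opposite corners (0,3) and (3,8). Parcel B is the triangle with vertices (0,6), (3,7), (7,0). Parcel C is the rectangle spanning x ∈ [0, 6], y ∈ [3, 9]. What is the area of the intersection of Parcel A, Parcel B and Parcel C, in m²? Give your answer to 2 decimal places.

The intersection is the polygon with vertices (0,6), (3,7), (3,3.429).
By the shoelace formula its area is 5.36.

5.36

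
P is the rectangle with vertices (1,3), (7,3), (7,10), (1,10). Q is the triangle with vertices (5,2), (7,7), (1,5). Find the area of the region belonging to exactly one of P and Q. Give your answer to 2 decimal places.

30.73

|P| = 42, |Q| = 13, |P∩Q| = 12.1333.
|P △ Q| = |P| + |Q| − 2·|P∩Q| = 42 + 13 − 24.2667 = 30.73.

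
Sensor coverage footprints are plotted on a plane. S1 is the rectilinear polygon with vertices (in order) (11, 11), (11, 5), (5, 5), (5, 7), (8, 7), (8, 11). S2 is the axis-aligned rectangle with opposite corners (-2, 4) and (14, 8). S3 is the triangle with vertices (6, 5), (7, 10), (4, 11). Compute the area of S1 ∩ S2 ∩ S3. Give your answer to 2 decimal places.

The intersection is the polygon with vertices (6.4,7), (6,5), (5.333,7).
By the shoelace formula its area is 1.07.

1.07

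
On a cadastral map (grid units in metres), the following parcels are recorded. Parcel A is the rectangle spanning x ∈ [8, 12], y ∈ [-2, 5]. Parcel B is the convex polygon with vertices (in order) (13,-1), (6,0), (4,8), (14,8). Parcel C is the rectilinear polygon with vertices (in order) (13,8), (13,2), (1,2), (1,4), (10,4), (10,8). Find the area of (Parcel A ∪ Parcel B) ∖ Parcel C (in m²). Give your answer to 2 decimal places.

50.21

|Parcel A ∪ Parcel B| = 77.7143.
|(Parcel A ∪ Parcel B) ∩ Parcel C| = 27.5.
|(Parcel A ∪ Parcel B) ∖ Parcel C| = 77.7143 − 27.5 = 50.21.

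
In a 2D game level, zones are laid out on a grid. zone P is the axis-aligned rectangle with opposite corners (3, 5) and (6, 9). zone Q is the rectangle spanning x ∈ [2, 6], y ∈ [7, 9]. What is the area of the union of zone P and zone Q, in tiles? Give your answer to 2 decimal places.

14.00

By inclusion–exclusion:
Individual areas: |zone P| = 12, |zone Q| = 8.
|zone P∩zone Q|: x∈[3,6], y∈[7,9] → 3·2 = 6.
|zone P ∪ zone Q| = 20 − 6 = 14.00.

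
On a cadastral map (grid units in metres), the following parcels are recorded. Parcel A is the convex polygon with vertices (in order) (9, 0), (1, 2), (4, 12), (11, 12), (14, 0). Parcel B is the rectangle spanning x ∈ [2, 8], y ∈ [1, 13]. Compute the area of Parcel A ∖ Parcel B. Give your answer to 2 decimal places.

|Parcel A| = 115, |Parcel A∩Parcel B| = 58.2083.
|Parcel A ∖ Parcel B| = |Parcel A| − |Parcel A∩Parcel B| = 115 − 58.2083 = 56.79.

56.79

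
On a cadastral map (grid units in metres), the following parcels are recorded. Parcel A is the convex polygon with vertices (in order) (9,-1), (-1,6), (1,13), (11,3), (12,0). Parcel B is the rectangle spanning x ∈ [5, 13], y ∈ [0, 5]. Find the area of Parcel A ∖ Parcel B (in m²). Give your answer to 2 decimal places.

49.81

|Parcel A| = 77, |Parcel A∩Parcel B| = 27.1857.
|Parcel A ∖ Parcel B| = |Parcel A| − |Parcel A∩Parcel B| = 77 − 27.1857 = 49.81.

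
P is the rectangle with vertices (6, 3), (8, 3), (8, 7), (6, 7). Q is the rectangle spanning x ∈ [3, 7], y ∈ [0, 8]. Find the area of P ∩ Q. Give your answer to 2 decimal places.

4.00

|P∩Q|: x∈[6,7], y∈[3,7] → 1·4 = 4.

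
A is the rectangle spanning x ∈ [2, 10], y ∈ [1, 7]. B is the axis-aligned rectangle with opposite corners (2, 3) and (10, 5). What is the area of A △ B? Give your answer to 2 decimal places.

32.00

|A∩B|: x∈[2,10], y∈[3,5] → 8·2 = 16.
|A △ B| = |A| + |B| − 2·|A∩B| = 48 + 16 − 32 = 32.00.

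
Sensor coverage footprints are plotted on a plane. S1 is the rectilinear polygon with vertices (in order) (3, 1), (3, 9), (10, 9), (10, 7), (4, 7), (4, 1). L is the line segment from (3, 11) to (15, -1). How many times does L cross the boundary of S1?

2

The segment meets the boundary at (7,7), (5,9).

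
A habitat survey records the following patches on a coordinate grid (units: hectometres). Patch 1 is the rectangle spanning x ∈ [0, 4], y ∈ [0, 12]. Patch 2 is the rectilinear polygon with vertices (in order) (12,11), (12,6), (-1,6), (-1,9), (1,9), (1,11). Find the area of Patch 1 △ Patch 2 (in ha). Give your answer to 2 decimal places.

|Patch 1| = 48, |Patch 2| = 61, |Patch 1∩Patch 2| = 18.
|Patch 1 △ Patch 2| = |Patch 1| + |Patch 2| − 2·|Patch 1∩Patch 2| = 48 + 61 − 36 = 73.00.

73.00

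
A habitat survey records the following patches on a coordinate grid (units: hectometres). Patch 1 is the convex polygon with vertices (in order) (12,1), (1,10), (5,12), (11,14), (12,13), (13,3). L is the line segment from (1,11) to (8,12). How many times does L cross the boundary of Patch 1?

The segment meets the boundary at (3.8,11.4).

1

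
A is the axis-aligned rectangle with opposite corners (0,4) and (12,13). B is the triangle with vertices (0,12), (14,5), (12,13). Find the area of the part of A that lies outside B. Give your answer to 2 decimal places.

|A| = 108, |A∩B| = 42.
|A ∖ B| = |A| − |A∩B| = 108 − 42 = 66.00.

66.00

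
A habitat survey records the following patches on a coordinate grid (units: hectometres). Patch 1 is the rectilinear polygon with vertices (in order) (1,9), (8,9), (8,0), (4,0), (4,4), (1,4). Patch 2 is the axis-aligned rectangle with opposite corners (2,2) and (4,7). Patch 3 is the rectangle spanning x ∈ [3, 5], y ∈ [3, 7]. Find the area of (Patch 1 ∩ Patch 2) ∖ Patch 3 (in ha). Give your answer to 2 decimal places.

3.00

|Patch 1 ∩ Patch 2| = 6.
|(Patch 1 ∩ Patch 2) ∩ Patch 3| = 3.
|(Patch 1 ∩ Patch 2) ∖ Patch 3| = 6 − 3 = 3.00.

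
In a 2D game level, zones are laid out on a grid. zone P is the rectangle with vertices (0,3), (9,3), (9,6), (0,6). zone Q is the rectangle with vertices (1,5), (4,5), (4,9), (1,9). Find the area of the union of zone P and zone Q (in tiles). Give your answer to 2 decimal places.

By inclusion–exclusion:
Individual areas: |zone P| = 27, |zone Q| = 12.
|zone P∩zone Q|: x∈[1,4], y∈[5,6] → 3·1 = 3.
|zone P ∪ zone Q| = 39 − 3 = 36.00.

36.00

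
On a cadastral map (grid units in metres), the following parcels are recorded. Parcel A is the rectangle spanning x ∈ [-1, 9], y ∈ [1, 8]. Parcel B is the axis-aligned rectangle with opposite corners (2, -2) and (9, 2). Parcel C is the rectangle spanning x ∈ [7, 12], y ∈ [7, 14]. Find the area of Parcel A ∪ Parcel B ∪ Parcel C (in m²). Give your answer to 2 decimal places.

By inclusion–exclusion:
Individual areas: |Parcel A| = 70, |Parcel B| = 28, |Parcel C| = 35.
|Parcel A∩Parcel B|: x∈[2,9], y∈[1,2] → 7·1 = 7.
|Parcel A∩Parcel C|: x∈[7,9], y∈[7,8] → 2·1 = 2.
|Parcel B∩Parcel C| = 0 (no overlap).
|Parcel A∩Parcel B∩Parcel C| = 0.
|Parcel A ∪ Parcel B ∪ Parcel C| = 133 − 9 + 0 = 124.00.

124.00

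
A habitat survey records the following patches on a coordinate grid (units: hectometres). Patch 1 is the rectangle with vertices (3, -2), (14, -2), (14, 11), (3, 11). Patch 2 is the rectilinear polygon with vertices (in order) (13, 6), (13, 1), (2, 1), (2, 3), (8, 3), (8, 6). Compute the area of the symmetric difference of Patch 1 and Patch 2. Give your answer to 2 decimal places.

110.00

|Patch 1| = 143, |Patch 2| = 37, |Patch 1∩Patch 2| = 35.
|Patch 1 △ Patch 2| = |Patch 1| + |Patch 2| − 2·|Patch 1∩Patch 2| = 143 + 37 − 70 = 110.00.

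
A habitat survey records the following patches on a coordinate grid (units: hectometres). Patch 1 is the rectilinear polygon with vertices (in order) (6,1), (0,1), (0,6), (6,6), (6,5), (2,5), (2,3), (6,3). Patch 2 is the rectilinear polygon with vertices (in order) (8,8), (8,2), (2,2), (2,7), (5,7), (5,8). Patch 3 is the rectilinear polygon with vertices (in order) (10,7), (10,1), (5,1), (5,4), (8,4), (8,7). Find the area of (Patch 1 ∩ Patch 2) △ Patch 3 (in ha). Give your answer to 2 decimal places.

27.00

|Patch 1 ∩ Patch 2| = 8.
|(Patch 1 ∩ Patch 2) ∩ Patch 3| = 1.
|(Patch 1 ∩ Patch 2) △ Patch 3| = 8 + 21 − 2 = 27.00.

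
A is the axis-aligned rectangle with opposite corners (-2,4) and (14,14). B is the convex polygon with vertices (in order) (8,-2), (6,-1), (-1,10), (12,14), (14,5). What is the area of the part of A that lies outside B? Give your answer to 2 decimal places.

56.88

|A| = 160, |A∩B| = 103.1169.
|A ∖ B| = |A| − |A∩B| = 160 − 103.1169 = 56.88.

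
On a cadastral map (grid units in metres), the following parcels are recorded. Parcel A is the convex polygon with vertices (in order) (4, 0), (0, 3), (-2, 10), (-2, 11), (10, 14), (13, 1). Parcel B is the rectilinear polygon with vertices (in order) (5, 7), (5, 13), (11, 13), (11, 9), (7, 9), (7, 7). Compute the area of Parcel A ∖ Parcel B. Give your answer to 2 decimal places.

122.41

|Parcel A| = 149, |Parcel A∩Parcel B| = 26.5929.
|Parcel A ∖ Parcel B| = |Parcel A| − |Parcel A∩Parcel B| = 149 − 26.5929 = 122.41.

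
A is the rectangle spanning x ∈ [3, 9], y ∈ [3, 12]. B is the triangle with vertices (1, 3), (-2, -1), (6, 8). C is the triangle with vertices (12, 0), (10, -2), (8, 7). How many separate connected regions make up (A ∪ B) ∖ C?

1

(A ∪ B) ∖ C is a single connected region.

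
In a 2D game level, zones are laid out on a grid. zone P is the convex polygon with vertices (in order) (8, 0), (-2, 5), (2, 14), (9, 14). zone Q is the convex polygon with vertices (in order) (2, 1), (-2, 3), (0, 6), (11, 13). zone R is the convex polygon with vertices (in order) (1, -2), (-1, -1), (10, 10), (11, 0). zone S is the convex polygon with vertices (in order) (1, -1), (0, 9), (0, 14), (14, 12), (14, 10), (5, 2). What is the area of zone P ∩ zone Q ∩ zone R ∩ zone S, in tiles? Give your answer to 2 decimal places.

The intersection is the polygon with vertices (2.667,2.667), (5,5), (3.091,2.454).
By the shoelace formula its area is 0.74.

0.74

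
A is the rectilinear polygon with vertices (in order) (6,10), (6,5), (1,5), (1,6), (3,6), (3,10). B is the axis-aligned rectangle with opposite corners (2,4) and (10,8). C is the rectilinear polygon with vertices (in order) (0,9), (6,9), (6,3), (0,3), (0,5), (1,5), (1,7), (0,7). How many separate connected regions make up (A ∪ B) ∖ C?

(A ∪ B) ∖ C splits into 2 disjoint pieces (area 16, area 3).

2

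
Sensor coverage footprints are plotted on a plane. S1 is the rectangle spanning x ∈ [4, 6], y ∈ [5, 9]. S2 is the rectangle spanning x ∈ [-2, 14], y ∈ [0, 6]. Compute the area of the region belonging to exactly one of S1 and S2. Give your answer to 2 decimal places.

100.00

|S1∩S2|: x∈[4,6], y∈[5,6] → 2·1 = 2.
|S1 △ S2| = |S1| + |S2| − 2·|S1∩S2| = 8 + 96 − 4 = 100.00.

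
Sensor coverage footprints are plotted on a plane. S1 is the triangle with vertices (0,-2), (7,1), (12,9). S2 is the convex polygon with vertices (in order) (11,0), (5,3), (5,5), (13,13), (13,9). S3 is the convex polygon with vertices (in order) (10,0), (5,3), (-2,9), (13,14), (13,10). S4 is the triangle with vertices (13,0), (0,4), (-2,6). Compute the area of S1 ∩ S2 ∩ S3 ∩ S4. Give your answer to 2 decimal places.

0.77

The intersection is the polygon with vertices (5.294,2.853), (5.468,3.013), (7.7,2.12), (7.476,1.762).
By the shoelace formula its area is 0.77.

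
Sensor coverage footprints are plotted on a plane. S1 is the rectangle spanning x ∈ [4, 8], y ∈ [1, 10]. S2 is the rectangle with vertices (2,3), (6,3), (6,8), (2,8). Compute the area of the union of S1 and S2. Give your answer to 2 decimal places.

By inclusion–exclusion:
Individual areas: |S1| = 36, |S2| = 20.
|S1∩S2|: x∈[4,6], y∈[3,8] → 2·5 = 10.
|S1 ∪ S2| = 56 − 10 = 46.00.

46.00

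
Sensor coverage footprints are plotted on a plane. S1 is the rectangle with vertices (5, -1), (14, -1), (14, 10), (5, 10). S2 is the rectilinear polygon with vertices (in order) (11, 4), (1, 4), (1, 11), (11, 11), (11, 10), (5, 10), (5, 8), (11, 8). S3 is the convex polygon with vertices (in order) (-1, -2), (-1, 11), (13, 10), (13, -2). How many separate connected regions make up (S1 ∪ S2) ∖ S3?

2

(S1 ∪ S2) ∖ S3 splits into 2 disjoint pieces (area 11, area 5).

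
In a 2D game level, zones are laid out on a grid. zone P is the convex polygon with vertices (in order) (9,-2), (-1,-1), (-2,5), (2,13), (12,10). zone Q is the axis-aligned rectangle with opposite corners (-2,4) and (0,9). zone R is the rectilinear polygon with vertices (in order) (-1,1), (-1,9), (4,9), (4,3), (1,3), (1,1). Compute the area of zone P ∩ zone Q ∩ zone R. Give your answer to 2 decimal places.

The intersection is the polygon with vertices (0,9), (0,4), (-1,4), (-1,7).
By the shoelace formula its area is 4.00.

4.00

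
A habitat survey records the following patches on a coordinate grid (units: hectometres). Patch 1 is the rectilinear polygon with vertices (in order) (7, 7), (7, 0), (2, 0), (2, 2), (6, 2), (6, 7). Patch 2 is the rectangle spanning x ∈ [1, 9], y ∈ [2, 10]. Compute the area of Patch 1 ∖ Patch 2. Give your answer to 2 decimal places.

|Patch 1| = 15, |Patch 1∩Patch 2| = 5.
|Patch 1 ∖ Patch 2| = |Patch 1| − |Patch 1∩Patch 2| = 15 − 5 = 10.00.

10.00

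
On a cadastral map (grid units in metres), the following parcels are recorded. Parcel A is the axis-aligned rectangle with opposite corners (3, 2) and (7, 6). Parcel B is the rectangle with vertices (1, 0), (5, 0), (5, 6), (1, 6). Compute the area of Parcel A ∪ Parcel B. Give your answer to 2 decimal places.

By inclusion–exclusion:
Individual areas: |Parcel A| = 16, |Parcel B| = 24.
|Parcel A∩Parcel B|: x∈[3,5], y∈[2,6] → 2·4 = 8.
|Parcel A ∪ Parcel B| = 40 − 8 = 32.00.

32.00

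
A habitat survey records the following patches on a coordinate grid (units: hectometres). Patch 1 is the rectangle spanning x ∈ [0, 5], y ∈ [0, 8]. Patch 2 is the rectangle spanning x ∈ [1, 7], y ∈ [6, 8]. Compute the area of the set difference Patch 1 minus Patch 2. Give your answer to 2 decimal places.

|Patch 1∩Patch 2|: x∈[1,5], y∈[6,8] → 4·2 = 8.
|Patch 1| = 40.
|Patch 1 ∖ Patch 2| = |Patch 1| − |Patch 1∩Patch 2| = 40 − 8 = 32.00.

32.00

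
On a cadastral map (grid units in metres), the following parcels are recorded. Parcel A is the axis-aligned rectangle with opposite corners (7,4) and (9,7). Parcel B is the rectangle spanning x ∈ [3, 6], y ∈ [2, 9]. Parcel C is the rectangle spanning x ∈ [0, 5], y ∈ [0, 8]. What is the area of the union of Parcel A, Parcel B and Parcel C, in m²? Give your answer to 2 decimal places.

By inclusion–exclusion:
Individual areas: |Parcel A| = 6, |Parcel B| = 21, |Parcel C| = 40.
|Parcel A∩Parcel B| = 0 (no overlap).
|Parcel A∩Parcel C| = 0 (no overlap).
|Parcel B∩Parcel C|: x∈[3,5], y∈[2,8] → 2·6 = 12.
|Parcel A∩Parcel B∩Parcel C| = 0.
|Parcel A ∪ Parcel B ∪ Parcel C| = 67 − 12 + 0 = 55.00.

55.00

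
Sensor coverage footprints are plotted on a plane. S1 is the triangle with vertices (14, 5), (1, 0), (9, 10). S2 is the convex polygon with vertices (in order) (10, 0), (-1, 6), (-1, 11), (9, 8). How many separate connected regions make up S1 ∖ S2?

2

S1 ∖ S2 splits into 2 disjoint pieces (area 17.1527, area 6.2444).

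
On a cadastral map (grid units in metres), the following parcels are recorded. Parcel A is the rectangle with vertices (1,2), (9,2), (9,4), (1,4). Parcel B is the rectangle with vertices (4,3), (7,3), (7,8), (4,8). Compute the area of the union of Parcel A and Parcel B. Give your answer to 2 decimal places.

28.00

By inclusion–exclusion:
Individual areas: |Parcel A| = 16, |Parcel B| = 15.
|Parcel A∩Parcel B|: x∈[4,7], y∈[3,4] → 3·1 = 3.
|Parcel A ∪ Parcel B| = 31 − 3 = 28.00.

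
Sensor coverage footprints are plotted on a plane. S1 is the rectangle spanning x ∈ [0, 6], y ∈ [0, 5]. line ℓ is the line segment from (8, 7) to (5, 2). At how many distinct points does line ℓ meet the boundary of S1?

1

The segment meets the boundary at (6,3.667).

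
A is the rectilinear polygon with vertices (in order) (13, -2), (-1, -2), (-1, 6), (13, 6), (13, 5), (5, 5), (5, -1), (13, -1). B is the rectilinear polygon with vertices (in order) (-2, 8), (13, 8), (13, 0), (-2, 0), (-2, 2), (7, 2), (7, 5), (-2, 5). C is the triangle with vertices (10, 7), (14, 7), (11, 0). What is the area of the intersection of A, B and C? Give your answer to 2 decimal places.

2.79

The intersection is the polygon with vertices (13,6), (13,5), (10.286,5), (10.143,6).
By the shoelace formula its area is 2.79.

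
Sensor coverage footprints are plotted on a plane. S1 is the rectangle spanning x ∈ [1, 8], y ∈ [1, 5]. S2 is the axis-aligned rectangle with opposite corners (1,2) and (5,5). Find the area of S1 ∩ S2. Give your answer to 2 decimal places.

12.00

|S1∩S2|: x∈[1,5], y∈[2,5] → 4·3 = 12.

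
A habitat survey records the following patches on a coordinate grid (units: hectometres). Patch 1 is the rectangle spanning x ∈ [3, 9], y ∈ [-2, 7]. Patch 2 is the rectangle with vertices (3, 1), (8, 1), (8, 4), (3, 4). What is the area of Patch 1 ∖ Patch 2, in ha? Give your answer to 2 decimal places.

|Patch 1∩Patch 2|: x∈[3,8], y∈[1,4] → 5·3 = 15.
|Patch 1| = 54.
|Patch 1 ∖ Patch 2| = |Patch 1| − |Patch 1∩Patch 2| = 54 − 15 = 39.00.

39.00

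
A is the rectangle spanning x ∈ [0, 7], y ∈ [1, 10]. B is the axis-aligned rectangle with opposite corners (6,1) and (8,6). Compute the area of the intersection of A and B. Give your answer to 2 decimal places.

5.00

|A∩B|: x∈[6,7], y∈[1,6] → 1·5 = 5.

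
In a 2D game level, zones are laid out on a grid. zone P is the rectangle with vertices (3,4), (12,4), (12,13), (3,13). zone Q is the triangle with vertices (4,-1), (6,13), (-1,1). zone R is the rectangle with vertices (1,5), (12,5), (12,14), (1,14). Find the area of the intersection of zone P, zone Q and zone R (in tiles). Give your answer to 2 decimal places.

11.71

The intersection is the polygon with vertices (3,7.857), (6,13), (4.857,5), (3,5).
By the shoelace formula its area is 11.71.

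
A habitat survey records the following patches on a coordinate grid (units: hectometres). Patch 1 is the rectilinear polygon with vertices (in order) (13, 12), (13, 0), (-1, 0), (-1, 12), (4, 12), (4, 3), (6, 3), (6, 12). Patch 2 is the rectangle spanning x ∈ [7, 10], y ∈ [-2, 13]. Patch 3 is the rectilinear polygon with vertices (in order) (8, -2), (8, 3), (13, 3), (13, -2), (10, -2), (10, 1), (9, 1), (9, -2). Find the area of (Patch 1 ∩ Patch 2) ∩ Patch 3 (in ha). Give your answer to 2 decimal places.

5.00

|Patch 1 ∩ Patch 2| = 36.
|(Patch 1 ∩ Patch 2) ∩ Patch 3| = 5.00.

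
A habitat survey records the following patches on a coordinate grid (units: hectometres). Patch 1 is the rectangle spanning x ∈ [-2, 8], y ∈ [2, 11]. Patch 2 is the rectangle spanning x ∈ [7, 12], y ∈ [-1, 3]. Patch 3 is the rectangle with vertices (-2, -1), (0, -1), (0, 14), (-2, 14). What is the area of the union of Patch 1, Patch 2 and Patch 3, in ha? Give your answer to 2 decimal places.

By inclusion–exclusion:
Individual areas: |Patch 1| = 90, |Patch 2| = 20, |Patch 3| = 30.
|Patch 1∩Patch 2|: x∈[7,8], y∈[2,3] → 1·1 = 1.
|Patch 1∩Patch 3|: x∈[-2,0], y∈[2,11] → 2·9 = 18.
|Patch 2∩Patch 3| = 0 (no overlap).
|Patch 1∩Patch 2∩Patch 3| = 0.
|Patch 1 ∪ Patch 2 ∪ Patch 3| = 140 − 19 + 0 = 121.00.

121.00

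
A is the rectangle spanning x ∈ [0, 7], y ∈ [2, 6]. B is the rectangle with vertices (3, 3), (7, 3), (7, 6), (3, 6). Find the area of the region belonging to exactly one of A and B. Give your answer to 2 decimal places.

|A∩B|: x∈[3,7], y∈[3,6] → 4·3 = 12.
|A △ B| = |A| + |B| − 2·|A∩B| = 28 + 12 − 24 = 16.00.

16.00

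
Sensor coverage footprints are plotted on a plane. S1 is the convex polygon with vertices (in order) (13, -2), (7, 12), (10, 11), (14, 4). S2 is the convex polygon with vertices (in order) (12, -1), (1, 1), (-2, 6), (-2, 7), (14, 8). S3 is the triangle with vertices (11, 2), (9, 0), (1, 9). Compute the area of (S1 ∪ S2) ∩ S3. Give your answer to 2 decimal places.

The region (S1 ∪ S2) ∩ S3 is the polygon with vertices (3.377,7.336), (11,2), (9,0), (2.526,7.283).
By the shoelace formula its area is 16.23.

16.23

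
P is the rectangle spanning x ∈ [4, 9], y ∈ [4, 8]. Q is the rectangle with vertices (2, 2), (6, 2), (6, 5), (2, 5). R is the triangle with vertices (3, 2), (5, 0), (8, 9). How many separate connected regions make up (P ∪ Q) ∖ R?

(P ∪ Q) ∖ R splits into 3 disjoint pieces (area 12.8571, area 8, area 0.1667).

3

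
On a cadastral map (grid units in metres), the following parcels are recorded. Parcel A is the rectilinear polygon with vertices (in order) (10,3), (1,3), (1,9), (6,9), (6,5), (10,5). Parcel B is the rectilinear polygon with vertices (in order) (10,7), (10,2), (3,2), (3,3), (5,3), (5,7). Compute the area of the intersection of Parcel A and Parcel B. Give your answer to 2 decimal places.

12.00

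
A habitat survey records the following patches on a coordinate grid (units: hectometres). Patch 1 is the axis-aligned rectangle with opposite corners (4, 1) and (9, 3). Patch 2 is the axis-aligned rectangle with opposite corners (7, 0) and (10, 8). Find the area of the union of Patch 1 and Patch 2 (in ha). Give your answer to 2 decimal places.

By inclusion–exclusion:
Individual areas: |Patch 1| = 10, |Patch 2| = 24.
|Patch 1∩Patch 2|: x∈[7,9], y∈[1,3] → 2·2 = 4.
|Patch 1 ∪ Patch 2| = 34 − 4 = 30.00.

30.00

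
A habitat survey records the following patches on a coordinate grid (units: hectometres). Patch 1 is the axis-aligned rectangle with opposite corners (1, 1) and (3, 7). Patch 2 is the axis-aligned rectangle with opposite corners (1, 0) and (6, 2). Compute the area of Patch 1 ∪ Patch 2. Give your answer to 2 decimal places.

20.00

By inclusion–exclusion:
Individual areas: |Patch 1| = 12, |Patch 2| = 10.
|Patch 1∩Patch 2|: x∈[1,3], y∈[1,2] → 2·1 = 2.
|Patch 1 ∪ Patch 2| = 22 − 2 = 20.00.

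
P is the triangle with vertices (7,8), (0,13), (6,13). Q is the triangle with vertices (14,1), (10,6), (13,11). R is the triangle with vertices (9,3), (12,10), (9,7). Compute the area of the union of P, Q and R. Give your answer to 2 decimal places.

38.23

By inclusion–exclusion:
Individual areas: |P| = 15, |Q| = 17.5, |R| = 6.
|P∩Q| = 0.
|P∩R| = 0.
|Q∩R| = 0.2713.
|P∩Q∩R| = 0.
|P ∪ Q ∪ R| = 38.5 − 0.2713 + 0 = 38.23.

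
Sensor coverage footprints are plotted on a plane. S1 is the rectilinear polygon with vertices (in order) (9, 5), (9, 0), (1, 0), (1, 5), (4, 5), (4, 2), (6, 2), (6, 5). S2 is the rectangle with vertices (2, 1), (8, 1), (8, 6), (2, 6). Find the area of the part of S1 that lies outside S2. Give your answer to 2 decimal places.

16.00

|S1| = 34, |S1∩S2| = 18.
|S1 ∖ S2| = |S1| − |S1∩S2| = 34 − 18 = 16.00.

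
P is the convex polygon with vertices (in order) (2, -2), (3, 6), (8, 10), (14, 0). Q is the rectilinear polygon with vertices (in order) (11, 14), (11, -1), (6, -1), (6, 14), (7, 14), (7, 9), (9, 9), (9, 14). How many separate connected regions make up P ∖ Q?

P ∖ Q splits into 3 disjoint pieces (area 30.6, area 0.9, area 8.25).

3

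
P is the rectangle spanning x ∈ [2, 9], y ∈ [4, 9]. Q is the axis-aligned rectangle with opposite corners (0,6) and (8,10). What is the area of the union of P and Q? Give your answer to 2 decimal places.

By inclusion–exclusion:
Individual areas: |P| = 35, |Q| = 32.
|P∩Q|: x∈[2,8], y∈[6,9] → 6·3 = 18.
|P ∪ Q| = 67 − 18 = 49.00.

49.00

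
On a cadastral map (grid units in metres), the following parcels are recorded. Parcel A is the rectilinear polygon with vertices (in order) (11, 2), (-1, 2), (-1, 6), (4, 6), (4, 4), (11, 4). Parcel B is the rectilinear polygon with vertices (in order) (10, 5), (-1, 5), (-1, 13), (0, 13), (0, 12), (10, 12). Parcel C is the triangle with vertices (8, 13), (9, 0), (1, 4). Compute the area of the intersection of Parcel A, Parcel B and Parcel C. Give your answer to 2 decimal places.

The intersection is the polygon with vertices (4,6), (4,5), (1.778,5), (2.556,6).
By the shoelace formula its area is 1.83.

1.83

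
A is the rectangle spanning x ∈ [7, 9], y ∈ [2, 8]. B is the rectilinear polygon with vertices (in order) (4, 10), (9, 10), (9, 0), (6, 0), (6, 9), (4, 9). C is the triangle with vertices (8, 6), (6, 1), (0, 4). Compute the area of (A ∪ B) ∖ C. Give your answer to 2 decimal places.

|A ∪ B| = 32.
|(A ∪ B) ∩ C| = 4.5.
|(A ∪ B) ∖ C| = 32 − 4.5 = 27.50.

27.50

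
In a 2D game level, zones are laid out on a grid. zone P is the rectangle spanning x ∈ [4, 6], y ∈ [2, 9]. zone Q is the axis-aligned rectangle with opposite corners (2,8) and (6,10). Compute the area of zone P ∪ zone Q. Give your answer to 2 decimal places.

20.00

By inclusion–exclusion:
Individual areas: |zone P| = 14, |zone Q| = 8.
|zone P∩zone Q|: x∈[4,6], y∈[8,9] → 2·1 = 2.
|zone P ∪ zone Q| = 22 − 2 = 20.00.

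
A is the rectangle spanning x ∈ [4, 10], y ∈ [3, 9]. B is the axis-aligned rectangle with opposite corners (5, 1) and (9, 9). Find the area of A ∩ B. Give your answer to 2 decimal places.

|A∩B|: x∈[5,9], y∈[3,9] → 4·6 = 24.

24.00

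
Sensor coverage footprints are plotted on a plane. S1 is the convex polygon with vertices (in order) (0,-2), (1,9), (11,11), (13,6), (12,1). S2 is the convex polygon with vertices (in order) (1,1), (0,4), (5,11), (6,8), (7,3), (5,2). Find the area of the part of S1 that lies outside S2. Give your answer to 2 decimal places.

|S1| = 123, |S1∩S2| = 37.5857.
|S1 ∖ S2| = |S1| − |S1∩S2| = 123 − 37.5857 = 85.41.

85.41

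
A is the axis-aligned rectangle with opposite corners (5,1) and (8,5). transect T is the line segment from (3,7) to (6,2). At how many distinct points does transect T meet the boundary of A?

The segment meets the boundary at (5,3.667).

1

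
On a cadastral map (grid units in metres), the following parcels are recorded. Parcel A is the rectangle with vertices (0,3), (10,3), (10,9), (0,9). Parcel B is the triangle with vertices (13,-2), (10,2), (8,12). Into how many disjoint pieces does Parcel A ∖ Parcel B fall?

2

Parcel A ∖ Parcel B splits into 2 disjoint pieces (area 1.2071, area 55.2).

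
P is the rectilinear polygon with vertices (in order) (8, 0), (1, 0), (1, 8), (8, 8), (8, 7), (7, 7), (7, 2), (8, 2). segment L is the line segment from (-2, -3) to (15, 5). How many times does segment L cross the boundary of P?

2

The segment meets the boundary at (8,1.706), (4.375,0).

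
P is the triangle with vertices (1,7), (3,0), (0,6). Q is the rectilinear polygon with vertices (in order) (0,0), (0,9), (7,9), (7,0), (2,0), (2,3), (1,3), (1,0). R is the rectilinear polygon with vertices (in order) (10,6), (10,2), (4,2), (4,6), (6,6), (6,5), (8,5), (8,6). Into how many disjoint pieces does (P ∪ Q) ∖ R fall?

1

(P ∪ Q) ∖ R is a single connected region.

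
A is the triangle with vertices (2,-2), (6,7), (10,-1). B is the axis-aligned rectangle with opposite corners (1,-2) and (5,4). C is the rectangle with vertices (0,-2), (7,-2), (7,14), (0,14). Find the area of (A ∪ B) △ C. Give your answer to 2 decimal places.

|A ∪ B| = 48.5625.
|(A ∪ B) ∩ C| = 39.
|(A ∪ B) △ C| = 48.5625 + 112 − 78 = 82.56.

82.56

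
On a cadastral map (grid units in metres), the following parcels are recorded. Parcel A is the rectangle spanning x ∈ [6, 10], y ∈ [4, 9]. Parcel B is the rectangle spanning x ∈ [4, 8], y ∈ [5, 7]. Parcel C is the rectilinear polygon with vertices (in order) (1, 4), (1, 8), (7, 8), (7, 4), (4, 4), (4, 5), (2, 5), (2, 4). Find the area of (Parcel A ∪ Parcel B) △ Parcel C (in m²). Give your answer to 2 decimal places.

|Parcel A ∪ Parcel B| = 24.
|(Parcel A ∪ Parcel B) ∩ Parcel C| = 8.
|(Parcel A ∪ Parcel B) △ Parcel C| = 24 + 22 − 16 = 30.00.

30.00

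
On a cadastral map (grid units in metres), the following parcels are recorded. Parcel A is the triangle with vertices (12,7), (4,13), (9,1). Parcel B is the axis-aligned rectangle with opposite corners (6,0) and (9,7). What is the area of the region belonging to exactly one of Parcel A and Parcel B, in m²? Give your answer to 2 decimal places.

39.00

|Parcel A| = 33, |Parcel B| = 21, |Parcel A∩Parcel B| = 7.5.
|Parcel A △ Parcel B| = |Parcel A| + |Parcel B| − 2·|Parcel A∩Parcel B| = 33 + 21 − 15 = 39.00.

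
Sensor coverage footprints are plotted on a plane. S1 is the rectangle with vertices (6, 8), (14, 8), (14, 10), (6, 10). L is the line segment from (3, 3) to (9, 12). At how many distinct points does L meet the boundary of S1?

2

The segment meets the boundary at (7.667,10), (6.333,8).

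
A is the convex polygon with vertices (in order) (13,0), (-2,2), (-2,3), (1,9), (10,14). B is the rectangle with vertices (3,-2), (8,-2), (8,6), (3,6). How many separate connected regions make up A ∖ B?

A ∖ B is a single connected region.

1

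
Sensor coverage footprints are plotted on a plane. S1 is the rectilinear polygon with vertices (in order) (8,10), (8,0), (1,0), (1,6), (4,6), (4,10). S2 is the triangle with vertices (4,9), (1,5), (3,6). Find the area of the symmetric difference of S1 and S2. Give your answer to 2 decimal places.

|S1| = 58, |S2| = 2.5, |S1∩S2| = 0.625.
|S1 △ S2| = |S1| + |S2| − 2·|S1∩S2| = 58 + 2.5 − 1.25 = 59.25.

59.25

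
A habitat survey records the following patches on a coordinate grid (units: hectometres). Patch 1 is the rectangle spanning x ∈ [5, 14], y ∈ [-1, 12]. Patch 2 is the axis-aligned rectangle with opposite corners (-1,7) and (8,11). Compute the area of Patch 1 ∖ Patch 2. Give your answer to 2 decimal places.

|Patch 1∩Patch 2|: x∈[5,8], y∈[7,11] → 3·4 = 12.
|Patch 1| = 117.
|Patch 1 ∖ Patch 2| = |Patch 1| − |Patch 1∩Patch 2| = 117 − 12 = 105.00.

105.00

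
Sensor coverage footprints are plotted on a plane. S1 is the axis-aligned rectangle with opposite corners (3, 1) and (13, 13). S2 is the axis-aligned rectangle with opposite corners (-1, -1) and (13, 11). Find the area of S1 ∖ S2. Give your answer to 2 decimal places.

|S1∩S2|: x∈[3,13], y∈[1,11] → 10·10 = 100.
|S1| = 120.
|S1 ∖ S2| = |S1| − |S1∩S2| = 120 − 100 = 20.00.

20.00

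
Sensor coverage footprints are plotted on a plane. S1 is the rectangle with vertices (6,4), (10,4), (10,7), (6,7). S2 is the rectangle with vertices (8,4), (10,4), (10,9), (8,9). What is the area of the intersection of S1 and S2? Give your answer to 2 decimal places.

|S1∩S2|: x∈[8,10], y∈[4,7] → 2·3 = 6.

6.00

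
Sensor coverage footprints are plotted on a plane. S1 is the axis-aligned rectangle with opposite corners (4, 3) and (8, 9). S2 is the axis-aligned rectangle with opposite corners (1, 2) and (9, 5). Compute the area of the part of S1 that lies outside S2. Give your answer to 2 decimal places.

16.00

|S1∩S2|: x∈[4,8], y∈[3,5] → 4·2 = 8.
|S1| = 24.
|S1 ∖ S2| = |S1| − |S1∩S2| = 24 − 8 = 16.00.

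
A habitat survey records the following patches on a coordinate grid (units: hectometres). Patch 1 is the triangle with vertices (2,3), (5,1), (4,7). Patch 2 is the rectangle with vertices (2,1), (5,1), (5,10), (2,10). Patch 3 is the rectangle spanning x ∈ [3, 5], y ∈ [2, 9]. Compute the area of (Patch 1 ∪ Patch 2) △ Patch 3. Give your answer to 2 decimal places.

|Patch 1 ∪ Patch 2| = 27.
|(Patch 1 ∪ Patch 2) ∩ Patch 3| = 14.
|(Patch 1 ∪ Patch 2) △ Patch 3| = 27 + 14 − 28 = 13.00.

13.00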